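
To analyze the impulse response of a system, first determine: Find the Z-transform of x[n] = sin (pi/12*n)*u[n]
Z{sin(w0*n)*u[n]} = z*sin(w0)/(z^2 - 2z*cos(w0) + 1)
With w0 = pi/12: X(z) = z*sin(pi/12)/(z^2 - 2z*cos(pi/12) + 1)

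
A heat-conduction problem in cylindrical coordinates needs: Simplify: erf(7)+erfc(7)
By definition erfc(x) = 1 - erf(x)
erf(7)+erfc(7) = erf(7)+1 - erf(7) = 1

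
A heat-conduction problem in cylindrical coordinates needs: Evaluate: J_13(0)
J_n(0) = 0 for all n > 0 (Bessel function of first kind)
J_13(0) = 0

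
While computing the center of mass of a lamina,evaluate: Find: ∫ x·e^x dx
Integration by parts: u = x, dv = e^x dx
du = dx, v = e^x
= x·e^x - ∫ e^x dx
= x·e^x - e^x + C

Answer: e^x(x - 1) + C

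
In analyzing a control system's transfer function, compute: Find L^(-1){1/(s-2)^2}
L^(-1){1/(s-a)^n}=t^(n-1)·e^(at)/(n-1)!
Here a=2, n=2: t^1·e^(2t)/1

Answer: t·e^(2t)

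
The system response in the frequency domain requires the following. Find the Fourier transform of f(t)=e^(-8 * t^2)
The Fourier transform of a Gaussian e^(-a * t^2) is sqrt(pi/a) * e^(-omega^2/(4a)).
With a=8: F(omega)=sqrt(pi/8) * e^(-omega^2/32)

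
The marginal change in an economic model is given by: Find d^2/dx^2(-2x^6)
Apply power rule 2 times:
d^1: -12x^5
d^2: -60x^4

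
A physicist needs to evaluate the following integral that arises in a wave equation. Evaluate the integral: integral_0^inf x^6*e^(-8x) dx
This is a Gamma integral. Substitute u = 8x (du = 8 dx):
integral_0^inf x^6 * e^(-8x) dx = (1/8^7) integral_0^inf u^6 * e^(-u) du
= Gamma(7)/8^7 = 6!/8^7 = 720/2097152

Answer: 45/131072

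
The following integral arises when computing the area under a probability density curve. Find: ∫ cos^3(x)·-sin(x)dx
Let u=cos(x), du=-sin(x) dx
∫ u^3 du=u^4/4+C

Answer: cos^4(x)/4+C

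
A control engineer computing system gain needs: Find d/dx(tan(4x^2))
Chain rule: d/dx[tan(u)] = sec²(u)·u' where u = 4x^2
u' = 8x

Answer: 8x·sec²(4x^2)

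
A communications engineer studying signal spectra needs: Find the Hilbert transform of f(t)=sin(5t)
The Hilbert transform shifts each frequency component by -pi/2.
H{sin(wt)} = -cos(wt)
With w = 5: H{sin(5t)} = -cos(5t)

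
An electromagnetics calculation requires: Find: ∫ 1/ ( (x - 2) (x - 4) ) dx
Partial fractions: 1/((x-2)(x-4))=A/(x-2)+B/(x-4)
A=-1/2, B=1/2
∫ [-1/2· 1/(x-2)+1/2· 1/(x-4)] dx
=(1/2)[ln|x-4| - ln|x-2|]+C

Answer: (1/2)·ln|(x-4)/(x-2)|+C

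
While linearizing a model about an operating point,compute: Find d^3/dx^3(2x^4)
Apply power rule 3 times:
d^1: 8x^3
d^2: 24x^2
d^3: 48x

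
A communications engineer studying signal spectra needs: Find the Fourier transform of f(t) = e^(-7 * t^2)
The Fourier transform of a Gaussian e^(-a * t^2) is sqrt(pi/a) * e^(-omega^2/(4a)).
With a=7: F(omega)=sqrt(pi/7) * e^(-omega^2/28)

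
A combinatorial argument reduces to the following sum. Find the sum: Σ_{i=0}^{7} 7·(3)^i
Geometric series: S=a(1 - r^n)/(1 - r)
a=7, r=3, n=8
S=7(1-6561)/-2=22960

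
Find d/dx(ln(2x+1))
Chain rule: d/dx[ln(u)]=u'/u where u=2x + 1
u'=2

Answer: (2)/(2x + 1)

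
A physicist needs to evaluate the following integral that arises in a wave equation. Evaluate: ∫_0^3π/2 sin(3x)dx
Antiderivative: -cos(3x)/3
Evaluate at bounds: [-cos(3·3π/2)/3] - [-cos(3·0)/3]
=(-(0) + (1))/3=1/3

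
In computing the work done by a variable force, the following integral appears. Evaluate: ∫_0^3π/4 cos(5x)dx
Antiderivative: sin(5x)/5
Evaluate at bounds: [sin(5·3π/4)/5] - [sin(5·0)/5]
= ((-√2/2) - (0))/5 = -√2/10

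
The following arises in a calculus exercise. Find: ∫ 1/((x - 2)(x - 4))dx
Partial fractions: 1/((x-2)(x-4)) = A/(x-2) + B/(x-4)
A = -1/2, B = 1/2
∫ [-1/2· 1/(x-2) + 1/2· 1/(x-4)] dx
= (1/2)[ln|x-4| - ln|x-2|] + C

Answer: (1/2)·ln|(x-4)/(x-2)| + C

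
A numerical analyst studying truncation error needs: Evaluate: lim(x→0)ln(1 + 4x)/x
L'Hôpital (0/0): lim 4/(1 + 4x) / 1 = 4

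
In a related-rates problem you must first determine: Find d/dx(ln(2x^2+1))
Chain rule: d/dx[ln(u)] = u'/u where u = 2x^2 + 1
u' = 4x

Answer: (4x)/(2x^2 + 1)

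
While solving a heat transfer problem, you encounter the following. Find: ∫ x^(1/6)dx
Power rule: ∫ x^(1/6) dx=x^(7/6)/(7/6)+C

Answer: (6/7)·x^(7/6)+C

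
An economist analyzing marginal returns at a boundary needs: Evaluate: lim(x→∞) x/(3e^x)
Apply L'Hôpital 1 times (∞/∞ each time):
Eventually get 1!/(3e^x) → 0

Answer: 0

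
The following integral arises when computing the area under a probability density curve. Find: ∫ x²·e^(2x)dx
Integration by parts twice:
First: u=x², dv=e^(2x) dx => x²e^(2x)/2 - (2/2)∫ xe^(2x) dx
Second (∫ xe^(2x) dx): xe^(2x)/2 - e^(2x)/4
Combining: e^(2x)(x²/2 - 2x/4 + 2/8) + C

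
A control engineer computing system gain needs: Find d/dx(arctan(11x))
d/dx[arctan(u)]=u'/(1 + u²), u=11x, u'=11

Answer: 11/(1 + 121x²)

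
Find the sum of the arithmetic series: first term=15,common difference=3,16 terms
Last term: a_n=15 + (16 - 1)·3=60
Sum=n(a_1 + a_n)/2=16(15 + 60)/2=600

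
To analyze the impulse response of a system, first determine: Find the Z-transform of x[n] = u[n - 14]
Using the time-shift property: Z{u[n-14]} = z^(-14)*z/(z-1)
= z^(-13)/(z-1)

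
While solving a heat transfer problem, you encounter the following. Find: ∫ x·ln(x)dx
By parts: u=ln(x), dv=x dx
du=1/x dx, v=x^2/2
=x^2·ln(x)/2 - ∫ x/2 dx
=x^2·ln(x)/2 - x^2/4 + C

Answer: x^2(ln(x)/2 - 1/4) + C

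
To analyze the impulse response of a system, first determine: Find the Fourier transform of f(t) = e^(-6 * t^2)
The Fourier transform of a Gaussian e^(-a*t^2) is sqrt(pi/a)*e^(-omega^2/(4a)).
With a = 6: F(omega) = sqrt(pi/6)*e^(-omega^2/24)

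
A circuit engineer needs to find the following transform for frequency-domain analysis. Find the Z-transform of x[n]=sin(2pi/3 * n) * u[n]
Z{sin(w0*n)*u[n]}=z*sin(w0)/(z^2 - 2z*cos(w0) + 1)
With w0=2pi/3: X(z)=z*sin(2pi/3)/(z^2 - 2z*cos(2pi/3) + 1)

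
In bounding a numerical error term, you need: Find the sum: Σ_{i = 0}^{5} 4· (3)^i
Geometric series: S=a(1 - r^n)/(1 - r)
a=4, r=3, n=6
S=4(1 - 729)/-2=1456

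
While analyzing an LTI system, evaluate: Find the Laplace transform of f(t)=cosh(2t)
L{cosh(at)}=s/(s²-a²)
L{cosh(2t)}=s/(s²-4)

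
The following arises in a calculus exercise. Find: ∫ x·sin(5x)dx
By parts: u = x, dv = sin(5x) dx
du = dx, v = -cos(5x)/5
= -x·cos(5x)/5 + sin(5x)/5² + C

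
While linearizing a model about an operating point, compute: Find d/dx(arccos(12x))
d/dx[arccos(u)] = -u'/√(1-u²), u = 12x, u' = 12

Answer: -12/√(1-144x²)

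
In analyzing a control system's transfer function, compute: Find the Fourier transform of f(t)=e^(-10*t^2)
The Fourier transform of a Gaussian e^(-a * t^2) is sqrt(pi/a) * e^(-omega^2/(4a)).
With a=10: F(omega)=sqrt(pi/10) * e^(-omega^2/40)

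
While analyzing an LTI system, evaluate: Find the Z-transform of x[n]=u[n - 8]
Using the time-shift property: Z{u[n-8]}=z^(-8)*z/(z-1)
=z^(-7)/(z-1)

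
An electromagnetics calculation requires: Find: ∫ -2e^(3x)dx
Since d/dx[e^(3x)] = 3e^(3x), we get -2/3 e^(3x)+C

Answer: (-2/3)e^(3x)+C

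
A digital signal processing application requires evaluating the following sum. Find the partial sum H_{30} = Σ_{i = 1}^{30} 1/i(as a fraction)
H_30 = 1+1/2+1/3+...+1/30
= 9304682830147/2329089562800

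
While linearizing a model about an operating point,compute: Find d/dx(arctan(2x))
d/dx[arctan(u)] = u'/(1+u²), u = 2x, u' = 2

Answer: 2/(1+4x²)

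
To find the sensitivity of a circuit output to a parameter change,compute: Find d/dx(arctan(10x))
d/dx[arctan(u)]=u'/(1+u²), u=10x, u'=10

Answer: 10/(1+100x²)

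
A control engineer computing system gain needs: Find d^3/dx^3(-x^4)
Apply power rule 3 times:
d^1: -4x^3
d^2: -12x^2
d^3: -24x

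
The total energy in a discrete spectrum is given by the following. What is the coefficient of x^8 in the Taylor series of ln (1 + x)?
ln(1+x) = Σ (-1)^(n+1) x^n/n
Coefficient of x^8 = (-1)^9/8 = -1/8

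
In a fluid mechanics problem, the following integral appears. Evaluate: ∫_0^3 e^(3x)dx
Antiderivative: (1/3)e^(3x)
Evaluate: (1/3)(e^9-1)

Answer: (e^9-1)/3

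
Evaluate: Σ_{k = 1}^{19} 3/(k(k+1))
Partial fractions: 3/(k(k + 1))=3/k - 3/(k + 1)
Telescoping sum: 3(1 - 1/20)=3·19/20

Answer: 57/20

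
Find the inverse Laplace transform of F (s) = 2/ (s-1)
L^(-1){2/(s-a)}=c·e^(at)
Here a=1, c=2

Answer: 2e^(t)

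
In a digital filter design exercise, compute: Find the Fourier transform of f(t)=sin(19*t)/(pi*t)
sin(W * t)/(pi * t)=(W/pi) * sinc(W * t/pi) is the impulse response of the ideal low-pass filter with cutoff W (here W=19).
Its Fourier transform is a rectangular function:
F(omega)=1 for |omega| < 19, 0 otherwise

Answer: rect(omega/38) [i.e., 1 for |omega| < 19, 0 otherwise]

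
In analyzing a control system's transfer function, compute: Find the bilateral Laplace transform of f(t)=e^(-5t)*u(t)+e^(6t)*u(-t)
For e^(-5t) * u(t): L = 1/(s + 5), Re(s) > -5
For e^(6t) * u(-t): L = -1/(s-6), Re(s) < 6
Combined: F(s) = 1/(s + 5) - 1/(s-6), -5 < Re(s) < 6

Answer: 1/(s + 5) - 1/(s-6), ROC: -5 < Re(s) < 6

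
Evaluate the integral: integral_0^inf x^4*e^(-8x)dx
This is a Gamma integral. Substitute u=8x (du=8 dx):
integral_0^inf x^4*e^(-8x) dx=(1/8^5) integral_0^inf u^4*e^(-u) du
=Gamma(5)/8^5=4!/8^5=24/32768

Answer: 3/4096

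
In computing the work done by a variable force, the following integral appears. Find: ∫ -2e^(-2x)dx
Since d/dx[e^(-2x)] = -2e^(-2x), we get 1 e^(-2x)+C

Answer: e^(-2x)+C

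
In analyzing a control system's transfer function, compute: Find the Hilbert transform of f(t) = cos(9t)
The Hilbert transform shifts each frequency component by -pi/2.
H{cos(wt)} = sin(wt)
With w = 9: H{cos(9t)} = sin(9t)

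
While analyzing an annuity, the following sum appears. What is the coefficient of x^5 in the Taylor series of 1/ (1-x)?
1/(1-x)=Σ x^n for |x|<1
All coefficients are 1

Answer: 1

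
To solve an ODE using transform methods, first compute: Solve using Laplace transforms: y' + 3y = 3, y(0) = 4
Take L of both sides: sY(s)-4+3Y(s) = 3/s
Y(s)(s+3) = 3/s+4
Y(s) = 3/(s(s+3))+4/(s+3)
Partial fractions: 3/(s(s+3)) = 1/s - 1/(s+3)
So Y(s) = 1/s+3/(s+3)
Inverse transform (L^(-1){1/s} = 1, L^(-1){1/(s+3)} = e^(-3t)):

Answer: y(t) = 1+3·e^(-3t)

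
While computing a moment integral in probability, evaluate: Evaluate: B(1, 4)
B(x,y)=Γ(x)Γ(y)/Γ(x + y)=(x-1)!(y-1)!/(x + y-1)!
B(1,4)=0!·3!/4!=1/4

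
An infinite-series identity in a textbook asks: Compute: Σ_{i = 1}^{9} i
Using formula: Σ i^1 = n(n+1)/2 = 9·10/2 = 45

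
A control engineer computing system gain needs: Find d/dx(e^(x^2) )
Chain rule: d/dx[e^u]=e^u · u' where u=x^2
u'=2x

Answer: 2x·e^(x^2)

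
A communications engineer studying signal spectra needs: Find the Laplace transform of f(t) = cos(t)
L{cos(wt)}=s/(s² + w²)
L{cos(t)}=s/(s² + 1)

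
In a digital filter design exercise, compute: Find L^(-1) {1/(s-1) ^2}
L^(-1){1/(s-a)^n}=t^(n-1)·e^(at)/(n-1)!
Here a=1, n=2: t^1·e^(t)/1

Answer: t·e^(t)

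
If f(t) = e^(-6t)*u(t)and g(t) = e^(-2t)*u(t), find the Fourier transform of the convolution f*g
By the convolution theorem: F{f*g}=F(omega)*G(omega)
F(omega)=1/(6 + j*omega), G(omega)=1/(2 + j*omega)
F{f*g}=1/((6 + j*omega)(2 + j*omega))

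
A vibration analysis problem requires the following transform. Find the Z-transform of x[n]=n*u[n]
Standard pair: Z{n*u[n]} = z/(z-1)^2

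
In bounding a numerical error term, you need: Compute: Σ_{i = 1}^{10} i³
Using formula: Σ i^3=[n(n+1)/2]²=[10·11/2]²=3025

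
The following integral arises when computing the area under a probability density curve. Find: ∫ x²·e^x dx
Integration by parts twice:
First: u=x², dv=e^x dx => x²e^x - 2∫ xe^x dx
Second: u=x, dv=e^x dx => xe^x - e^x
Combining: x²e^x - 2xe^x + 2e^x + C

Answer: e^x(x² - 2x + 2) + C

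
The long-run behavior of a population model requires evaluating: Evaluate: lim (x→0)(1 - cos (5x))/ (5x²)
Using 1-cos(u) ≈ u²/2 for small u:
(1-cos(5x)) ≈ (5x)²/2 = 25x²/2
So limit = 25/(2·5) = 5/2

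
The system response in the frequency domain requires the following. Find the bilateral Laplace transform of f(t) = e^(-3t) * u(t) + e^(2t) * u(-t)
For e^(-3t)*u(t): L=1/(s+3), Re(s) > -3
For e^(2t)*u(-t): L=-1/(s-2), Re(s) < 2
Combined: F(s)=1/(s+3)-1/(s-2), -3 < Re(s) < 2

Answer: 1/(s+3)-1/(s-2), ROC: -3 < Re(s) < 2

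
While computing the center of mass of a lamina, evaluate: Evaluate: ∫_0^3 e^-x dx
Antiderivative: -e^-x
Evaluate: -(e^-3 - 1)

Answer: (e^-3 - 1)/(-1)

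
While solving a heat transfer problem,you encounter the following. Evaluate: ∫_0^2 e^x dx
Antiderivative: e^x
Evaluate: (e^2 - 1)

Answer: e^2 - 1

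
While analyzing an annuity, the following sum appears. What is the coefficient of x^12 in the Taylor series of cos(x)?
cos(x) = Σ (-1)^k x^(2k)/(2k)!
For x^12: (-1)^6/12! = 1/479001600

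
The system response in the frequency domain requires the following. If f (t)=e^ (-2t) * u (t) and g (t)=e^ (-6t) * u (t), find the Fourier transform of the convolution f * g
By the convolution theorem: F{f*g} = F(omega)*G(omega)
F(omega) = 1/(2 + j*omega), G(omega) = 1/(6 + j*omega)
F{f*g} = 1/((2 + j*omega)(6 + j*omega))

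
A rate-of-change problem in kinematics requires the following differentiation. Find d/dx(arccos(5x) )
d/dx[arccos(u)] = -u'/√(1-u²), u = 5x, u' = 5

Answer: -5/√(1 - 25x²)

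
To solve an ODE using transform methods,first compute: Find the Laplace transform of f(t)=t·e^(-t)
L{t·e^(at)} = 1/(s-a)²
L{t·e^(-t)} = 1/(s+1)²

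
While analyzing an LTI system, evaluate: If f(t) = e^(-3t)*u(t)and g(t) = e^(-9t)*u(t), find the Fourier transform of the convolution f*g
By the convolution theorem: F{f * g} = F(omega) * G(omega)
F(omega) = 1/(3+j * omega), G(omega) = 1/(9+j * omega)
F{f * g} = 1/((3+j * omega)(9+j * omega))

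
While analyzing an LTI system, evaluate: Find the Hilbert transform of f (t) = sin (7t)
The Hilbert transform shifts each frequency component by -pi/2.
H{sin(wt)} = -cos(wt)
With w = 7: H{sin(7t)} = -cos(7t)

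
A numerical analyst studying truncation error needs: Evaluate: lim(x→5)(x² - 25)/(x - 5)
Factor: (x² - 25) = (x-5)(x+5)
Cancel (x-5): lim(x→5) (x+5) = 10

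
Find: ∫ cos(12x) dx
Using substitution u=12x: ∫ cos(u) du/12=sin(u)/12 + C

Answer: (1/12)sin(12x) + C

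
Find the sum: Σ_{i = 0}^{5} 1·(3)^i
Geometric series: S=a(1 - r^n)/(1 - r)
a=1, r=3, n=6
S=1(1-729)/-2=364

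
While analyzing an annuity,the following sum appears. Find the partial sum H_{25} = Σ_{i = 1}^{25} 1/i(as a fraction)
H_25=1+1/2+1/3+...+1/25
=34052522467/8923714800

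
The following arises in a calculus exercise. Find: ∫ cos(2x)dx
Using substitution u=2x: ∫ cos(u) du/2=sin(u)/2 + C

Answer: (1/2)sin(2x) + C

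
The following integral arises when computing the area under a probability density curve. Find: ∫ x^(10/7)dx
Power rule: ∫ x^(10/7) dx = x^(17/7)/(17/7) + C

Answer: (7/17)·x^(17/7) + C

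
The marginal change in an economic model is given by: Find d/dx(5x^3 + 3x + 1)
Power rule: d/dx(ax^n)=n·a·x^(n-1)
Term by term: 15·x^2 + 3

Answer: 15x^2 + 3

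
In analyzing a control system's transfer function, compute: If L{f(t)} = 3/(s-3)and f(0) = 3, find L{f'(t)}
L{f'(t)} = s·F(s) - f(0) = 3s/(s-3) - 3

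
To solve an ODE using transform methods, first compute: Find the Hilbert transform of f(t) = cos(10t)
The Hilbert transform shifts each frequency component by -pi/2.
H{cos(wt)}=sin(wt)
With w=10: H{cos(10t)}=sin(10t)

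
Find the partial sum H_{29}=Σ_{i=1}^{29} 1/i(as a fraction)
H_29 = 1+1/2+1/3+...+1/29
= 9227046511387/2329089562800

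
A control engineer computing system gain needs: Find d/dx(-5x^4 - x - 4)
Power rule: d/dx(ax^n)=n·a·x^(n-1)
Term by term: -20·x^3 - 1

Answer: -20x^3 - 1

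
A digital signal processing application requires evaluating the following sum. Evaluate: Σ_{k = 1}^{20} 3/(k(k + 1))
Partial fractions: 3/(k(k+1)) = 3/k - 3/(k+1)
Telescoping sum: 3(1-1/21) = 3·20/21

Answer: 20/7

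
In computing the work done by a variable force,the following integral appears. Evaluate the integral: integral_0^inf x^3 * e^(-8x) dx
This is a Gamma integral. Substitute u=8x (du=8 dx):
integral_0^inf x^3*e^(-8x) dx=(1/8^4) integral_0^inf u^3*e^(-u) du
=Gamma(4)/8^4=3!/8^4=6/4096

Answer: 3/2048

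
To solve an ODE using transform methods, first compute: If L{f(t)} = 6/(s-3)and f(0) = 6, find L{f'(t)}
L{f'(t)} = s·F(s) - f(0) = 6s/(s-3)-6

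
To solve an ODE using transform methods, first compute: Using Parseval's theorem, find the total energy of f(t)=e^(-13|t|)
Parseval's theorem: E = integral |f(t)|^2 dt = (1/2pi) integral |F(omega)|^2 domega
E = integral_{-inf}^{inf} e^(-26|t|) dt = 2*integral_0^inf e^(-26t) dt = 2/(2*13) = 1/13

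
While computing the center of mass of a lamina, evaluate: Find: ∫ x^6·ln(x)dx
By parts: u=ln(x), dv=x^6 dx
du=1/x dx, v=x^7/7
=x^7·ln(x)/7 - ∫ x^6/7 dx
=x^7·ln(x)/7 - x^7/49 + C

Answer: x^7(ln(x)/7 - 1/49) + C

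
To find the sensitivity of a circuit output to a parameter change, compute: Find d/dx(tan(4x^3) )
Chain rule: d/dx[tan(u)] = sec²(u)·u' where u = 4x^3
u' = 12x^2

Answer: 12x^2·sec²(4x^3)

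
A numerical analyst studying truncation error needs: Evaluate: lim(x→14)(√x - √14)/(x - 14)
Multiply by conjugate (√x + √14)/(√x + √14):
= (x - 14)/((x - 14)(√x + √14)) = 1/(√x + √14)
As x → 14: 1/(2√14)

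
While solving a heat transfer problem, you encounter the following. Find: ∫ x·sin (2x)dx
By parts: u = x, dv = sin(2x) dx
du = dx, v = -cos(2x)/2
= -x·cos(2x)/2+sin(2x)/2²+C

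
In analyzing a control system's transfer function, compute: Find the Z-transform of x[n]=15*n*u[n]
Z{n * u[n]} = z/(z-1)^2
By linearity: Z{15 * n * u[n]} = 15z/(z-1)^2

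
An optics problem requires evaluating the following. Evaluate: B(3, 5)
B(x,y) = Γ(x)Γ(y)/Γ(x + y) = (x-1)!(y-1)!/(x + y-1)!
B(3,5) = 2!·4!/7! = 1/105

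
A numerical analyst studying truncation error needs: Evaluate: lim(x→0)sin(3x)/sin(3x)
sin(u) ≈ u for small u:
sin(3x)/sin(3x) ≈ 3x/(3x)=3/3

Answer: 1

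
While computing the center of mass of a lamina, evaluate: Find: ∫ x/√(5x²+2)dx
Let u=5x²+2, du=10x dx
∫ (1/10)·u^(-1/2) du=√u/5+C

Answer: √(5x²+2)/5+C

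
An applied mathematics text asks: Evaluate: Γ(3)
Γ(n) = (n-1)! for positive integers
Γ(3) = 2! = 2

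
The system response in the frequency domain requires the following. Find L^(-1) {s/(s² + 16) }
L^(-1){s/(s²+w²)} = cos(wt)
Here w = 4

Answer: cos(4t)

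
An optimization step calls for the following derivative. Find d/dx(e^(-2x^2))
Chain rule: d/dx[e^u] = e^u · u' where u = -2x^2
u' = -4x

Answer: -4x·e^(-2x^2)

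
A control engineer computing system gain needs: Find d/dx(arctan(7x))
d/dx[arctan(u)]=u'/(1+u²), u=7x, u'=7

Answer: 7/(1+49x²)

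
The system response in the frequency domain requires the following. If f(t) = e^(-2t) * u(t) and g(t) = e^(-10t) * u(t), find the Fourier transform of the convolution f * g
By the convolution theorem: F{f * g}=F(omega) * G(omega)
F(omega)=1/(2+j * omega), G(omega)=1/(10+j * omega)
F{f * g}=1/((2+j * omega)(10+j * omega))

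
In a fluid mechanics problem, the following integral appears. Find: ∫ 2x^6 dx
Using power rule: ∫ 2x^6 dx = 2/7 x^7 + C = (2/7)x^7 + C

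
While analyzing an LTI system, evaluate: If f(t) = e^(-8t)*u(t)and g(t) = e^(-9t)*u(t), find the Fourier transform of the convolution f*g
By the convolution theorem: F{f*g} = F(omega)*G(omega)
F(omega) = 1/(8+j*omega), G(omega) = 1/(9+j*omega)
F{f*g} = 1/((8+j*omega)(9+j*omega))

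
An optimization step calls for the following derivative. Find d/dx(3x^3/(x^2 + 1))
Quotient rule: (f/g)'=(f'g - fg')/g²
f=3x^3, f'=9x^2
g=x^2+1, g'=2x

Answer: (9x^2·(x^2+1)-6x^4)/(x^2+1)²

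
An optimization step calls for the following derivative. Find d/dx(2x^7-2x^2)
Power rule: d/dx(ax^n)=n·a·x^(n-1)
Term by term: 14·x^6-4·x

Answer: 14x^6-4x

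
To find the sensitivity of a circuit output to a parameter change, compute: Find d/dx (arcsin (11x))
d/dx[arcsin(u)]=u'/√(1-u²), u=11x, u'=11

Answer: 11/√(1 - 121x²)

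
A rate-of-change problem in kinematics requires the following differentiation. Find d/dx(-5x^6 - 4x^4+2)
Power rule: d/dx(ax^n)=n·a·x^(n-1)
Term by term: -30·x^5-16·x^3

Answer: -30x^5-16x^3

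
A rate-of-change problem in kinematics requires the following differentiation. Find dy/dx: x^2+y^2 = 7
Differentiate: 2x+2y·(dy/dx) = 0
dy/dx = -2x/(2y)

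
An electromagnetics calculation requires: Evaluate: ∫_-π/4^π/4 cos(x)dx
Antiderivative: sin(x)
Evaluate at bounds: [sin(1·π/4)/1] - [sin(1·-π/4)/1]
= ((√2/2) - (-√2/2))/1 = √2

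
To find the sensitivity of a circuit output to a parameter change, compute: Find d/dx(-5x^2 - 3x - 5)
Power rule: d/dx(ax^n) = n·a·x^(n-1)
Term by term: -10·x - 3

Answer: -10x - 3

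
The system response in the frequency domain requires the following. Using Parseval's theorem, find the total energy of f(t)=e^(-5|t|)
Parseval's theorem: E = integral |f(t)|^2 dt = (1/2pi) integral |F(omega)|^2 domega
E = integral_{-inf}^{inf} e^(-10|t|) dt = 2*integral_0^inf e^(-10t) dt = 2/(2*5) = 1/5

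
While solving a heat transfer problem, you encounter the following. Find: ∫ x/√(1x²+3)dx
Let u = x²+3, du = 2x dx
∫ (1/2)·u^(-1/2) du = √u+C

Answer: √(x²+3)+C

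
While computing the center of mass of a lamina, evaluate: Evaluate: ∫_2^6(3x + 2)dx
Step 1: Find antiderivative F(x)=(3/2)x^2+2x
Step 2: F(6) - F(2)=66 - (10)=56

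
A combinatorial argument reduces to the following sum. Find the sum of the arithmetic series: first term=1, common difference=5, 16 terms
Last term: a_n=1+(16-1)·5=76
Sum=n(a_1+a_n)/2=16(1+76)/2=616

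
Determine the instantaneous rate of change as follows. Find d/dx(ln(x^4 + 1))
Chain rule: d/dx[ln(u)]=u'/u where u=x^4 + 1
u'=4x^3

Answer: (4x^3)/(x^4 + 1)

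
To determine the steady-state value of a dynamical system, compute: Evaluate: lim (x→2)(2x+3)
Polynomial is continuous, so substitute x = 2:
2·2+3 = 7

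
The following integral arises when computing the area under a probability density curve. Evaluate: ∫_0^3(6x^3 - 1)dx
Step 1: Find antiderivative F(x)=(3/2)x^4 - x
Step 2: F(3) - F(0)=237/2 - (0)=237/2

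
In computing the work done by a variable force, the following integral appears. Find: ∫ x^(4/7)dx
Power rule: ∫ x^(4/7) dx = x^(11/7)/(11/7) + C

Answer: (7/11)·x^(11/7) + C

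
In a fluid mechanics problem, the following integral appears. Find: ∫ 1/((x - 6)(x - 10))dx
Partial fractions: 1/((x-6)(x-10))=A/(x-6) + B/(x-10)
A=-1/4, B=1/4
∫ [-1/4· 1/(x-6) + 1/4· 1/(x-10)] dx
=(1/4)[ln|x-10| - ln|x-6|] + C

Answer: (1/4)·ln|(x-10)/(x-6)| + C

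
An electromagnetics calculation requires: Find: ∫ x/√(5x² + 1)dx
Let u = 5x² + 1, du = 10x dx
∫ (1/10)·u^(-1/2) du = √u/5 + C

Answer: √(5x² + 1)/5 + C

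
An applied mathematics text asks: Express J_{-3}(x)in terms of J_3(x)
For integer n: J_{-n}(x)=(-1)^n J_n(x)
With n=3: J_{-3}(x)=(-1)^3 J_3(x)=-J_3(x)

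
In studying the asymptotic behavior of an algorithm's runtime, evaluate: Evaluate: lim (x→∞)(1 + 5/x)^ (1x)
Rewrite as [(1 + 5/x)^x]^1.
lim(1 + 5/x)^x=e^5, so limit=(e^5)^1=e^5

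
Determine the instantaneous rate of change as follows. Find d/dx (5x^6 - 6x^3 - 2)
Power rule: d/dx(ax^n)=n·a·x^(n-1)
Term by term: 30·x^5 - 18·x^2

Answer: 30x^5 - 18x^2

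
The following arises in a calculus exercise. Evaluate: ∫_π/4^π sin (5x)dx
Antiderivative: -cos(5x)/5
Evaluate at bounds: [-cos(5·π)/5] - [-cos(5·π/4)/5]
=(-(-1)+(-√2/2))/5=1/5 - √2/10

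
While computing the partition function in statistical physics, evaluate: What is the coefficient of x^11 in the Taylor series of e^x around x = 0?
Taylor series of e^x=Σ x^n/n!
Coefficient of x^11=1/11!=1/39916800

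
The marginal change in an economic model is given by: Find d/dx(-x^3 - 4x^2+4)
Power rule: d/dx(ax^n)=n·a·x^(n-1)
Term by term: -3·x^2-8·x

Answer: -3x^2-8x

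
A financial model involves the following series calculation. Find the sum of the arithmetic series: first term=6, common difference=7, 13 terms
Last term: a_n = 6 + (13 - 1)·7 = 90
Sum = n(a_1 + a_n)/2 = 13(6 + 90)/2 = 624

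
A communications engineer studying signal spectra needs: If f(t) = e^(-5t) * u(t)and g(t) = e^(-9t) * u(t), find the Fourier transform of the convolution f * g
By the convolution theorem: F{f*g}=F(omega)*G(omega)
F(omega)=1/(5 + j*omega), G(omega)=1/(9 + j*omega)
F{f*g}=1/((5 + j*omega)(9 + j*omega))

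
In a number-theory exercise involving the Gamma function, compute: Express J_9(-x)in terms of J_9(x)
For integer n: J_n(-x) = (-1)^n J_n(x)
With n = 9: J_9(-x) = (-1)^9 J_9(x) = -J_9(x)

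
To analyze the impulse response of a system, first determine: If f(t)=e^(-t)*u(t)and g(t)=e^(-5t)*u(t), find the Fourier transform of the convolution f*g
By the convolution theorem: F{f * g}=F(omega) * G(omega)
F(omega)=1/(1 + j * omega), G(omega)=1/(5 + j * omega)
F{f * g}=1/((1 + j * omega)(5 + j * omega))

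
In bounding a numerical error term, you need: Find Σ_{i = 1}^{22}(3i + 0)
= 3·Σ i+0·22 = 3·253+0 = 759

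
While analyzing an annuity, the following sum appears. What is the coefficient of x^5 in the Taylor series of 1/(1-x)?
1/(1-x)=Σ x^n for |x|<1
All coefficients are 1

Answer: 1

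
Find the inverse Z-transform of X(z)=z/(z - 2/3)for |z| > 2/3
Standard pair: z/(z-a) <-> a^n*u[n] for causal signals
With a = 2/3: x[n] = (2/3)^n*u[n]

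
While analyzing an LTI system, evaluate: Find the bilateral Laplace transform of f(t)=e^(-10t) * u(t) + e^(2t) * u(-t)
For e^(-10t)*u(t): L=1/(s + 10), Re(s) > -10
For e^(2t)*u(-t): L=-1/(s-2), Re(s) < 2
Combined: F(s)=1/(s + 10) - 1/(s-2), -10 < Re(s) < 2

Answer: 1/(s + 10) - 1/(s-2), ROC: -10 < Re(s) < 2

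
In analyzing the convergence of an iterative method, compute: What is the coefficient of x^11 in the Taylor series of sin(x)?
sin(x)=Σ (-1)^k x^(2k+1)/(2k+1)!
For x^11: (-1)^5/11!=-1/39916800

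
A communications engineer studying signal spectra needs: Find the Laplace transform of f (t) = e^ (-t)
L{e^(at)} = 1/(s-a)
L{e^(-t)} = 1/(s + 1)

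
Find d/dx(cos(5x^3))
Chain rule: d/dx[cos(u)]=-sin(u)·u' where u=5x^3
u'=15x^2

Answer: -15x^2·sin(5x^3)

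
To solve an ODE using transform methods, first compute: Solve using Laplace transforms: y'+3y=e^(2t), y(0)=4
Take L: sY - 4 + 3Y=1/(s-2)
Y(s + 3)=1/(s-2) + 4
Y=1/((s-2)(s + 3)) + 4/(s + 3)
Partial fractions: 1/((s-2)(s + 3))=(1/5)/(s-2) - (1/5)/(s + 3)
So Y=(1/5)/(s-2) + (19/5)/(s + 3)
Inverse Laplace transform (L^(-1){1/(s-2)}=e^(2t), L^(-1){1/(s + 3)}=e^(-3t)):

Answer: y(t)=(1/5)·e^(2t) + (19/5)·e^(-3t)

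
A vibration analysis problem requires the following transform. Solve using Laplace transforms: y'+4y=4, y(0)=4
Take L of both sides: sY(s)-4+4Y(s)=4/s
Y(s)(s+4)=4/s+4
Y(s)=4/(s(s+4))+4/(s+4)
Partial fractions: 4/(s(s+4))=1/s - 1/(s+4)
So Y(s)=1/s+3/(s+4)
Inverse transform (L^(-1){1/s}=1, L^(-1){1/(s+4)}=e^(-4t)):

Answer: y(t)=1+3·e^(-4t)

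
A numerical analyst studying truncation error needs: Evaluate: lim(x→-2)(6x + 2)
Polynomial is continuous, so substitute x = -2:
6·(-2) + 2 = -10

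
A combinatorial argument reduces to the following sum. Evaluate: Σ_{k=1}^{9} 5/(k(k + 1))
Partial fractions: 5/(k(k+1))=5/k - 5/(k+1)
Telescoping sum: 5(1-1/10)=5·9/10

Answer: 9/2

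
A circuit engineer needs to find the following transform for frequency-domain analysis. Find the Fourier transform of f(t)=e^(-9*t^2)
The Fourier transform of a Gaussian e^(-a * t^2) is sqrt(pi/a) * e^(-omega^2/(4a)).
With a=9: F(omega)=sqrt(pi)/3 * e^(-omega^2/36)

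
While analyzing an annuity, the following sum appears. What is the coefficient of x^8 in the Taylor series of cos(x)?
cos(x) = Σ (-1)^k x^(2k)/(2k)!
For x^8: (-1)^4/8! = 1/40320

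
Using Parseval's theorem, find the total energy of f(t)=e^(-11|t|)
Parseval's theorem: E=integral |f(t)|^2 dt=(1/2pi) integral |F(omega)|^2 domega
E=integral_{-inf}^{inf} e^(-22|t|) dt=2 * integral_0^inf e^(-22t) dt=2/(2 * 11)=1/11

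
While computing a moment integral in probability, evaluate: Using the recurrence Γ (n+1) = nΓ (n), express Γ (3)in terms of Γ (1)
Γ(3) = 2Γ(2) = 2·1Γ(1) = ... = 2!·Γ(1) = 2·Γ(1)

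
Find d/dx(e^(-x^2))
Chain rule: d/dx[e^u]=e^u · u' where u=-x^2
u'=-2x

Answer: -2x·e^(-x^2)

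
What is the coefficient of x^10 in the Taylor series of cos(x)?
cos(x)=Σ (-1)^k x^(2k)/(2k)!
For x^10: (-1)^5/10!=-1/3628800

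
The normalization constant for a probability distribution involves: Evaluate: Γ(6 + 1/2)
Γ(n + 1/2)=(2n)!√π/(4^n·n!)
=479001600√π/(4096·720)=(10395/64)·√π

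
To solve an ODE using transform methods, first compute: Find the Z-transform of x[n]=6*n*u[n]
Z{n * u[n]} = z/(z-1)^2
By linearity: Z{6 * n * u[n]} = 6z/(z-1)^2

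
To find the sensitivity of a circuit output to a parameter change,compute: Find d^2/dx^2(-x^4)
Apply power rule 2 times:
d^1: -4x^3
d^2: -12x^2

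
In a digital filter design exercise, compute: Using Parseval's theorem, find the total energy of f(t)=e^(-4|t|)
Parseval's theorem: E = integral |f(t)|^2 dt = (1/2pi) integral |F(omega)|^2 domega
E = integral_{-inf}^{inf} e^(-8|t|) dt = 2*integral_0^inf e^(-8t) dt = 2/(2*4) = 1/4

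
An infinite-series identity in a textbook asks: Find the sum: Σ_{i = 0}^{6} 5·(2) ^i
Geometric series: S=a(1 - r^n)/(1 - r)
a=5, r=2, n=7
S=5(1 - 128)/-1=635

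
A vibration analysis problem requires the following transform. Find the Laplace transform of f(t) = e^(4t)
L{e^(at)} = 1/(s-a)
L{e^(4t)} = 1/(s-4)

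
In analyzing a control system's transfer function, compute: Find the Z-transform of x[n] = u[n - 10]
Using the time-shift property: Z{u[n-10]} = z^(-10) * z/(z-1)
= z^(-9)/(z-1)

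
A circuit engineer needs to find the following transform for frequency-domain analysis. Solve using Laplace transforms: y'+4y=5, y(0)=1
Take L of both sides: sY(s)-1+4Y(s) = 5/s
Y(s)(s+4) = 5/s+1
Y(s) = 5/(s(s+4))+1/(s+4)
Partial fractions: 5/(s(s+4)) = (5/4)/s - (5/4)/(s+4)
So Y(s) = (5/4)/s - (1/4)/(s+4)
Inverse transform (L^(-1){1/s} = 1, L^(-1){1/(s+4)} = e^(-4t)):

Answer: y(t) = 5/4 - (1/4)·e^(-4t)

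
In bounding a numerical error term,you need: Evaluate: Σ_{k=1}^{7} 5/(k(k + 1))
Partial fractions: 5/(k(k+1)) = 5/k - 5/(k+1)
Telescoping sum: 5(1-1/8) = 5·7/8

Answer: 35/8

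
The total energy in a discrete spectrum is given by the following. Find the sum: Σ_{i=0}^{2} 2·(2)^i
Geometric series: S = a(1 - r^n)/(1 - r)
a = 2, r = 2, n = 3
S = 2(1-8)/-1 = 14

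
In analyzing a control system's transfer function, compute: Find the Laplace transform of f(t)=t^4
L{t^n}=n!/s^(n+1)
L{t^4}=4!/s^5=24/s^5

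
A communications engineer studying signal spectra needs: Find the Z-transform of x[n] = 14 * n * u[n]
Z{n * u[n]}=z/(z-1)^2
By linearity: Z{14 * n * u[n]}=14z/(z-1)^2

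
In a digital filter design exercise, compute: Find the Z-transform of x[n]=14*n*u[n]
Z{n * u[n]} = z/(z-1)^2
By linearity: Z{14 * n * u[n]} = 14z/(z-1)^2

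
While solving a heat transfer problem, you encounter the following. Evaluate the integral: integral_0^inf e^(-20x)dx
integral_0^inf e^(-20x) dx = [-1/20*e^(-20x)]_0^inf
= 0 - (-1/20) = 1/20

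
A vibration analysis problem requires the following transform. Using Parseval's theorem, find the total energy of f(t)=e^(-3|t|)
Parseval's theorem: E = integral |f(t)|^2 dt = (1/2pi) integral |F(omega)|^2 domega
E = integral_{-inf}^{inf} e^(-6|t|) dt = 2 * integral_0^inf e^(-6t) dt = 2/(2 * 3) = 1/3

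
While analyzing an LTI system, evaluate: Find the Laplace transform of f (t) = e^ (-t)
L{e^(at)}=1/(s-a)
L{e^(-t)}=1/(s+1)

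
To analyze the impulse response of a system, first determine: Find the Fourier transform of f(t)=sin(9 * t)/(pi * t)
sin(W*t)/(pi*t)=(W/pi)*sinc(W*t/pi) is the impulse response of the ideal low-pass filter with cutoff W (here W=9).
Its Fourier transform is a rectangular function:
F(omega)=1 for |omega| < 9, 0 otherwise

Answer: rect(omega/18) [i.e., 1 for |omega| < 9, 0 otherwise]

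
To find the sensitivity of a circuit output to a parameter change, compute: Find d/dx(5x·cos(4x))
Product rule: (fg)' = f'g+fg'
f = 5x, f' = 5
g = cos(4x), g' = -4·sin(4x)

Answer: 5·cos(4x)-20x·sin(4x)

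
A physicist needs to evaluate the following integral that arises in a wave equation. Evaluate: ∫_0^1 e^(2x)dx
Antiderivative: (1/2)e^(2x)
Evaluate: (1/2)(e^2-1)

Answer: (e^2-1)/2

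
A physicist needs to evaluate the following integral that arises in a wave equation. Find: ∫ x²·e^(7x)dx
Integration by parts twice:
First: u = x², dv = e^(7x) dx => x²e^(7x)/7 - (2/7)∫ xe^(7x) dx
Second (∫ xe^(7x) dx): xe^(7x)/7 - e^(7x)/49
Combining: e^(7x)(x²/7-2x/49+2/343)+C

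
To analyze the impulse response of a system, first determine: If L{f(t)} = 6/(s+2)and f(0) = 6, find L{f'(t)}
L{f'(t)}=s·F(s) - f(0)=6s/(s + 2) - 6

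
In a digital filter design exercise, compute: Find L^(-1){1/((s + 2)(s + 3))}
Partial fractions: 1/((s+2)(s+3))=A/(s+2)+B/(s+3)
Cover-up: A=1/(s+3)|_{s=-2}=1; B=1/(s+2)|_{s=-3}=-1
L^(-1)=e^(-2t) - e^(-3t)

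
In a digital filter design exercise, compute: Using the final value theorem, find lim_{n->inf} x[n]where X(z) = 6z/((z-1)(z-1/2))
Final value theorem: lim x[n]=lim_{z->1} (z-1) * X(z)
(z-1) * X(z)=6z/(z-1/2)
As z->1: 6/(1 - 1/2)=6/(1/2)=12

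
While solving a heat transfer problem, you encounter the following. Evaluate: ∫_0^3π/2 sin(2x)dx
Antiderivative: -cos(2x)/2
Evaluate at bounds: [-cos(2·3π/2)/2] - [-cos(2·0)/2]
=(-(-1)+(1))/2=1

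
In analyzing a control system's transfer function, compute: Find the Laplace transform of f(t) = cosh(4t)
L{cosh(at)} = s/(s²-a²)
L{cosh(4t)} = s/(s²-16)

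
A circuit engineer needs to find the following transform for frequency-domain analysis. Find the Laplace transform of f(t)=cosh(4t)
L{cosh(at)}=s/(s²-a²)
L{cosh(4t)}=s/(s²-16)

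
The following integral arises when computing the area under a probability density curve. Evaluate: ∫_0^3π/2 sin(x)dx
Antiderivative: -cos(x)
Evaluate at bounds: [-cos(1·3π/2)/1] - [-cos(1·0)/1]
=(-(0) + (1))/1=1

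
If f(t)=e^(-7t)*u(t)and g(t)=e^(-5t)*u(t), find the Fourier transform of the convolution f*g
By the convolution theorem: F{f * g}=F(omega) * G(omega)
F(omega)=1/(7 + j * omega), G(omega)=1/(5 + j * omega)
F{f * g}=1/((7 + j * omega)(5 + j * omega))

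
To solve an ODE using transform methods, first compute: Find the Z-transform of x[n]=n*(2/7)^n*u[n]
Using the property Z{n * a^n * u[n]}=az/(z-a)^2
With a=2/7: X(z)=(2/7)z/(z - 2/7)^2, |z| > 2/7

Answer: (2/7)z/(z - 2/7)^2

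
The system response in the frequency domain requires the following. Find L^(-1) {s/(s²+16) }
L^(-1){s/(s²+w²)}=cos(wt)
Here w=4

Answer: cos(4t)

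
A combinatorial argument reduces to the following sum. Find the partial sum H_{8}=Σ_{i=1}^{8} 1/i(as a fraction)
H_8 = 1+1/2+1/3+...+1/8
= 761/280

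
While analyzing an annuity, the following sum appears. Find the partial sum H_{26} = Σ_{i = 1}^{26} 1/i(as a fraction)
H_26=1 + 1/2 + 1/3 + ... + 1/26
=34395742267/8923714800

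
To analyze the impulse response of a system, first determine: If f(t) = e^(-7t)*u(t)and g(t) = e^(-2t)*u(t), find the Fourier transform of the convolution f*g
By the convolution theorem: F{f * g} = F(omega) * G(omega)
F(omega) = 1/(7+j * omega), G(omega) = 1/(2+j * omega)
F{f * g} = 1/((7+j * omega)(2+j * omega))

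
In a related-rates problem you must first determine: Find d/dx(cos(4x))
Chain rule: d/dx[cos(u)]=-sin(u)·u' where u=4x
u'=4

Answer: -4·sin(4x)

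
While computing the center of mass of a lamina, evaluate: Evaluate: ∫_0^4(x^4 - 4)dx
Step 1: Find antiderivative F(x)=(1/5)x^5 - 4x
Step 2: F(4) - F(0)=944/5 - (0)=944/5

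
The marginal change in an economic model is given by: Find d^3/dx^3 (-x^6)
Apply power rule 3 times:
d^1: -6x^5
d^2: -30x^4
d^3: -120x^3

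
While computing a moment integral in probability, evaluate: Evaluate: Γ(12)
Γ(n)=(n-1)! for positive integers
Γ(12)=11!=39916800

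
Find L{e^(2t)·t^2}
First shifting: L{e^(at)f(t)} = F(s-a)
L{t^2} = 2/s^3
Shift s → s-2: 2/(s-2)^3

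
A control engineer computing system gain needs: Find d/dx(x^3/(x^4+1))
Quotient rule: (f/g)' = (f'g - fg')/g²
f = x^3, f' = 3x^2
g = x^4 + 1, g' = 4x^3

Answer: (3x^2·(x^4 + 1) - 4x^6)/(x^4 + 1)²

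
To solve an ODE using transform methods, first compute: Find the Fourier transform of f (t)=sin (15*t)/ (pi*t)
sin(W*t)/(pi*t) = (W/pi)*sinc(W*t/pi) is the impulse response of the ideal low-pass filter with cutoff W (here W = 15).
Its Fourier transform is a rectangular function:
F(omega) = 1 for |omega| < 15, 0 otherwise

Answer: rect(omega/30) [i.e., 1 for |omega| < 15, 0 otherwise]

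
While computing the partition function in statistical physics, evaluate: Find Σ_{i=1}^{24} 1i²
= 1·n(n + 1)(2n + 1)/6 = 1·24·25·49/6 = 4900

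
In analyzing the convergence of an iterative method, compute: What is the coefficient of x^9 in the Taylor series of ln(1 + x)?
ln(1 + x) = Σ (-1)^(n + 1) x^n/n
Coefficient of x^9 = (-1)^10/9 = 1/9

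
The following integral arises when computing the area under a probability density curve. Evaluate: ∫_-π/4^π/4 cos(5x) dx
Antiderivative: sin(5x)/5
Evaluate at bounds: [sin(5·π/4)/5] - [sin(5·-π/4)/5]
=((-√2/2) - (√2/2))/5=-√2/5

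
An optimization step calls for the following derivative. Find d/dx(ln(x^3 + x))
Chain rule: d/dx[ln(u)] = u'/u where u = x^3+x
u' = 3x^2+1

Answer: (3x^2+1)/(x^3+x)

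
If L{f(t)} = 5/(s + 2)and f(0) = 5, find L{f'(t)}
L{f'(t)} = s·F(s) - f(0) = 5s/(s + 2) - 5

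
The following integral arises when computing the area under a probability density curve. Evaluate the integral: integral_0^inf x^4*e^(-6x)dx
This is a Gamma integral. Substitute u=6x (du=6 dx):
integral_0^inf x^4*e^(-6x) dx=(1/6^5) integral_0^inf u^4*e^(-u) du
=Gamma(5)/6^5=4!/6^5=24/7776

Answer: 1/324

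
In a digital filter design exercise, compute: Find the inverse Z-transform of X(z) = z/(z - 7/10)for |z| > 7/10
Standard pair: z/(z-a) <-> a^n * u[n] for causal signals
With a=7/10: x[n]=(7/10)^n * u[n]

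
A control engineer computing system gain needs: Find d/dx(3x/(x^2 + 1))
Quotient rule: (f/g)' = (f'g - fg')/g²
f = 3x, f' = 3
g = x^2+1, g' = 2x

Answer: (3·(x^2+1)-6x^2)/(x^2+1)²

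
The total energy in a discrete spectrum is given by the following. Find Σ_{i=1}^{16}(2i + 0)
=2·Σ i+0·16=2·136+0=272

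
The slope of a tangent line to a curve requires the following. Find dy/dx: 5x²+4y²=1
Differentiate: 10x+8y·(dy/dx) = 0
dy/dx = -10x/(8y) = -(5/4)·(x/y)

Answer: dy/dx = -(5/4)·(x/y)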